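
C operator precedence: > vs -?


'-' is additive (level 9); '>' is relational (level 7)
Higher level binds tighter
'-' has higher precedence than '>'


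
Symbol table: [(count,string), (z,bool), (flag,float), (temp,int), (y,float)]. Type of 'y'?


Lookup 'y' → type float


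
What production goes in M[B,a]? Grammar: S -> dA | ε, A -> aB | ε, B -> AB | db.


For [B, a]: 'a' ∈ FIRST(AB)
Entry: B -> AB


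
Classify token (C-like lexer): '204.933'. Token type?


Pattern: digits with a decimal point
Type: FLOAT_LITERAL


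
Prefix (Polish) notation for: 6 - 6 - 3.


left-to-right (same/higher precedence on left): tree is (- (- 6 6) 3)
Prefix: - - 6 6 3


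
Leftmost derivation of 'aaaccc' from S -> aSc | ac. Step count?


Derivation: S => aSc => aaScc => aaaccc
Steps: 3


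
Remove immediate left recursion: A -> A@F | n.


Left-recursive alternatives: A@F; non-recursive: n
Introduce A': A -> nA', A' -> @FA' | ε


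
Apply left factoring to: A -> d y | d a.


Common prefix: 'd'
Factored: A -> d A', A' -> y | a


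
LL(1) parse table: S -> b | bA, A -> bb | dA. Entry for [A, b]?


For [A, b]: 'b' ∈ FIRST(bb)
Entry: A -> bb


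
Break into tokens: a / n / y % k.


Scan left to right, longest-match per lexeme
Tokens: ID(a), OP(/), ID(n), OP(/), ID(y), OP(%), ID(k)


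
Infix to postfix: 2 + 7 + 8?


Left to right (same or higher precedence on left)
Postfix: 2 7 + 8 +


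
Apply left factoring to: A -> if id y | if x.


Common prefix: 'if'
Factored: A -> if A', A' -> id y | x


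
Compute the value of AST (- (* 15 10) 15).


Evaluate inner: (* 15 10) = 150
Evaluate root: (- 150 15) = 135
Result: 135


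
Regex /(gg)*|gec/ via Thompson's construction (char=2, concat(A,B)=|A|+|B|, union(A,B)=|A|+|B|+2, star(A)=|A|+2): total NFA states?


Syntax tree has 5 char leaf(s), 1 union(s), 1 star(s)
chars contribute 5×2 = 10; each union adds +2; each star adds +2
Total: 10 + 2 + 2 = 14 states


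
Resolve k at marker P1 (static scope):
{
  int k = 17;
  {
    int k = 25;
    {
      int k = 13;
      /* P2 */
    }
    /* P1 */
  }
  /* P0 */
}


k declared in the same block as P1
k = 25


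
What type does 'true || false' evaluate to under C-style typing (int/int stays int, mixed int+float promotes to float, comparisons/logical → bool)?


Operand types: bool || bool
Rule: logical operators take bool operands and yield bool
Result type: bool


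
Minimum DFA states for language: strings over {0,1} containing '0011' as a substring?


KMP-style automaton: 4 progress states + 1 absorbing accept = 5
Minimal DFA: 5 states


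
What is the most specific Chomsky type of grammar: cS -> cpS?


LHS has context (more than one symbol) and |LHS| ≤ |RHS|
Classification: Type 1 (Context-Sensitive)


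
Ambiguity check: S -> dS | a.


right-linear, alternatives start with distinct terminals 'd' vs 'a': unique leftmost derivation
Unambiguous


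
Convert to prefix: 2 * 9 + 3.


left-to-right (same/higher precedence on left): tree is (+ (* 2 9) 3)
Prefix: + * 2 9 3


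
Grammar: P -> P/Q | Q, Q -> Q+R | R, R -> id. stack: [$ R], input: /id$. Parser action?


'R' (not preceded by Q+) is the handle for Q -> R
Action: reduce (Q -> R)


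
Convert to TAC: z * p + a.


Break into single-operator statements:
t1 = z * p
t2 = t1 + a


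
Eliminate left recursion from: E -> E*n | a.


Left-recursive alternatives: E*n; non-recursive: a
Introduce E': E -> aE', E' -> *nE' | ε


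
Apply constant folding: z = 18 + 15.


18 + 15 = 33 at compile time
Optimized: z = 33


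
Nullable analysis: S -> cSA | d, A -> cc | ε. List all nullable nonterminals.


A nonterminal is nullable iff some alternative derives ε (directly, or every symbol in it is nullable)
Nullable: {A}


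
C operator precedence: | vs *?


'*' is multiplicative (level 10); '|' is bitwise OR (level 3)
Higher level binds tighter
'*' has higher precedence than '|'


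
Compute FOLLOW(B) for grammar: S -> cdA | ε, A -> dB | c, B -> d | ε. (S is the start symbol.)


$ ∈ FOLLOW(S). For each A -> αBβ: add FIRST(β)\{ε} to FOLLOW(B); if β nullable, add FOLLOW(A).
FOLLOW(B) = {$}


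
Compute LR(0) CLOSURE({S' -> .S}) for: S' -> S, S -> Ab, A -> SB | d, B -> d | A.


Start: S' -> .S
For each item with dot before a nonterminal B, add B -> .γ for every B-production
Closure: [S' -> .S, S -> .Ab, A -> .SB, A -> .d]


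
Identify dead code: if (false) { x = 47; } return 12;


condition is constant false, so the whole block is unreachable
Dead: 'if (false) { x = 47; }'


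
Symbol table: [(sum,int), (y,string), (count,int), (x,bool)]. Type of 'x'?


Lookup 'x' → type bool


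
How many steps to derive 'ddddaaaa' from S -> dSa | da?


Derivation: S => dSa => ddSaa => dddSaaa => ddddaaaa
Steps: 4


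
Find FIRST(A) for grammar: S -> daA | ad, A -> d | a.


Per alternative of A: FIRST(d) = {d}; FIRST(a) = {a}
FIRST(A) = {a, d}


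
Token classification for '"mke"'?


Pattern: double-quoted sequence
Type: STRING_LITERAL


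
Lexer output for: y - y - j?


Scan left to right, longest-match per lexeme
Tokens: ID(y), OP(-), ID(y), OP(-), ID(j)


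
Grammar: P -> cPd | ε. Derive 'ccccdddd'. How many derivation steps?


Derivation: P => cPd => ccPdd => cccPddd => ccccPdddd => ccccdddd
Steps: 5


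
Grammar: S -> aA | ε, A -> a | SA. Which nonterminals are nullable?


A nonterminal is nullable iff some alternative derives ε (directly, or every symbol in it is nullable)
Nullable: {S}


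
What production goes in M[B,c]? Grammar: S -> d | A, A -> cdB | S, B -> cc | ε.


For [B, c]: 'c' ∈ FIRST(cc)
Entry: B -> cc


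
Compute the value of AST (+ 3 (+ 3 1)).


Evaluate inner: (+ 3 1) = 4
Evaluate root: (+ 3 4) = 7
Result: 7


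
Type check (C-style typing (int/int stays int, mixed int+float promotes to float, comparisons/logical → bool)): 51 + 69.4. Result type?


Operand types: int + float
Rule: mixed int/float promotes to float; int/int stays int
Result type: float


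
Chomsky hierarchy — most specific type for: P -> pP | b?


Right-linear: every RHS is a terminal or a terminal followed by one nonterminal
Classification: Type 3 (Regular)


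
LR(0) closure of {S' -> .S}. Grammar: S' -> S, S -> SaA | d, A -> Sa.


Start: S' -> .S
For each item with dot before a nonterminal B, add B -> .γ for every B-production
Closure: [S' -> .S, S -> .SaA, S -> .d]


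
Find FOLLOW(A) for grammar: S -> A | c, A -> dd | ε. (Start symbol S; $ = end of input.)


$ ∈ FOLLOW(S). For each A -> αBβ: add FIRST(β)\{ε} to FOLLOW(B); if β nullable, add FOLLOW(A).
FOLLOW(A) = {$}


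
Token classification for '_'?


Pattern: letter/underscore followed by alphanumerics, not a keyword
Type: IDENTIFIER


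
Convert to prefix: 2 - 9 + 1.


left-to-right (same/higher precedence on left): tree is (+ (- 2 9) 1)
Prefix: + - 2 9 1


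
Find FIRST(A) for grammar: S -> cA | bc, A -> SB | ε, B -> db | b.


Per alternative of A: FIRST(SB) = {b, c}; FIRST(ε) = {ε}
FIRST(A) = {b, c, ε}


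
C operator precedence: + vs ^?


'+' is additive (level 9); '^' is bitwise XOR (level 4)
Higher level binds tighter
'+' has higher precedence than '^'


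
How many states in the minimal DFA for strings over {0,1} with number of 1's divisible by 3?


Track (count of 1) mod 3: states 0..2, accept at 0
Minimal DFA: 3 states


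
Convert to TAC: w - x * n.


Break into single-operator statements:
t1 = x * n
t2 = w - t1


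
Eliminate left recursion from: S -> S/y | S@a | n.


Left-recursive alternatives: S/y, S@a; non-recursive: n
Introduce S': S -> nS', S' -> /yS' | @aS' | ε


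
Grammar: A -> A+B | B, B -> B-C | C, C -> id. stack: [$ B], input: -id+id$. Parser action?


shift '-' to continue B -> B-C
Action: shift


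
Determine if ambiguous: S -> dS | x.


right-linear, alternatives start with distinct terminals 'd' vs 'x': unique leftmost derivation
Unambiguous


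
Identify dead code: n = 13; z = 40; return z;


n is assigned but never read
Dead: 'n = 13'


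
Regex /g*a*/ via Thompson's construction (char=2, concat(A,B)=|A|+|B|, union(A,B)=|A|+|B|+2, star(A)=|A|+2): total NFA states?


Syntax tree has 2 char leaf(s), 0 union(s), 2 star(s)
chars contribute 2×2 = 4; each union adds +2; each star adds +2
Total: 4 + 0 + 4 = 8 states


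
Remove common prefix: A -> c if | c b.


Common prefix: 'c'
Factored: A -> c A', A' -> if | b


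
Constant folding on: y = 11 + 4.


11 + 4 = 15 at compile time
Optimized: y = 15


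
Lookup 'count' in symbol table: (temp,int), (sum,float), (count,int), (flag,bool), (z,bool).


Lookup 'count' → type int


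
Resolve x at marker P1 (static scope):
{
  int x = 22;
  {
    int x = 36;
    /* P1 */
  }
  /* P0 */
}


x declared in the same block as P1
x = 36


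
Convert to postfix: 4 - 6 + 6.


Left to right (same or higher precedence on left)
Postfix: 4 6 - 6 +


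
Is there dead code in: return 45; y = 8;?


statement follows a return and is unreachable
Dead: 'y = 8'


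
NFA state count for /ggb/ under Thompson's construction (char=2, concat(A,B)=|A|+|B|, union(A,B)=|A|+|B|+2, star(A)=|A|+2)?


Syntax tree has 3 char leaf(s), 0 union(s), 0 star(s)
chars contribute 3×2 = 6; each union adds +2; each star adds +2
Total: 6 + 0 + 0 = 6 states


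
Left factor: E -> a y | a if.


Common prefix: 'a'
Factored: E -> a E', E' -> y | if


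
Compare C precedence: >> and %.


'%' is multiplicative (level 10); '>>' is shift (level 8)
Higher level binds tighter
'%' has higher precedence than '>>'


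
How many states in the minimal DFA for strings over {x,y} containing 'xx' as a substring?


KMP-style automaton: 2 progress states + 1 absorbing accept = 3
Minimal DFA: 3 states


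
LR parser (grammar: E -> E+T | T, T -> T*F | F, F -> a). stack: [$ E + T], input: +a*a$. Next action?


handle 'E+T' on top; lookahead ∈ FOLLOW(E) = {+, $}
Action: reduce (E -> E+T)


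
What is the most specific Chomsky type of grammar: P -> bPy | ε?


Single nonterminal LHS, but b^n y^n is not regular
Classification: Type 2 (Context-Free)


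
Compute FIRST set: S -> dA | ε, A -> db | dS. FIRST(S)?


Per alternative of S: FIRST(dA) = {d}; FIRST(ε) = {ε}
FIRST(S) = {d, ε}


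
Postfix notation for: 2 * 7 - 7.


Left to right (same or higher precedence on left)
Postfix: 2 7 * 7 -


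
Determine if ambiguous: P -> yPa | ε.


balanced y^n…a^n: each string has a unique parse
Unambiguous


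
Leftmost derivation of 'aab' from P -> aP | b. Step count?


Derivation: P => aP => aaP => aab
Steps: 3


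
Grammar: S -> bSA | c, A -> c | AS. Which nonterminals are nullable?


A nonterminal is nullable iff some alternative derives ε (directly, or every symbol in it is nullable)
Nullable: {}


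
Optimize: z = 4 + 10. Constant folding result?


4 + 10 = 14 at compile time
Optimized: z = 14


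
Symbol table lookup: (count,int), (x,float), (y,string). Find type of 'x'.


Lookup 'x' → type float


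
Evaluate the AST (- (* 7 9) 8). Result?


Evaluate inner: (* 7 9) = 63
Evaluate root: (- 63 8) = 55
Result: 55


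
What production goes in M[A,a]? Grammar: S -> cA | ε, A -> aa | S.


For [A, a]: 'a' ∈ FIRST(aa)
Entry: A -> aa


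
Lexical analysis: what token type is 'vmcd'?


Pattern: letter/underscore followed by alphanumerics, not a keyword
Type: IDENTIFIER


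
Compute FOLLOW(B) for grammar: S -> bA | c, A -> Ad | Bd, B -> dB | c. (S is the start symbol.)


$ ∈ FOLLOW(S). For each A -> αBβ: add FIRST(β)\{ε} to FOLLOW(B); if β nullable, add FOLLOW(A).
FOLLOW(B) = {d}


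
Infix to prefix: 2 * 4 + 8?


left-to-right (same/higher precedence on left): tree is (+ (* 2 4) 8)
Prefix: + * 2 4 8


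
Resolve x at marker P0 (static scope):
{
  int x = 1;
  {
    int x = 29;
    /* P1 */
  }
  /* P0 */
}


x declared in the same block as P0
x = 1


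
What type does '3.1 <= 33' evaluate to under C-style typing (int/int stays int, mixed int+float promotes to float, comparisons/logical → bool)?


Operand types: float <= int
Rule: comparison yields bool
Result type: bool


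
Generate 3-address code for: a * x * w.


Break into single-operator statements:
t1 = a * x
t2 = t1 * w


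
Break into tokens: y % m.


Scan left to right, longest-match per lexeme
Tokens: ID(y), OP(%), ID(m)


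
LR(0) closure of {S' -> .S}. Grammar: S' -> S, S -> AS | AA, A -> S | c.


Start: S' -> .S
For each item with dot before a nonterminal B, add B -> .γ for every B-production
Closure: [S' -> .S, S -> .AS, S -> .AA, A -> .S, A -> .c]


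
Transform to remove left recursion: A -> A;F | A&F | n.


Left-recursive alternatives: A;F, A&F; non-recursive: n
Introduce A': A -> nA', A' -> ;FA' | &FA' | ε


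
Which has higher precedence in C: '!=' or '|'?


'!=' is equality (level 6); '|' is bitwise OR (level 3)
Higher level binds tighter
'!=' has higher precedence than '|'


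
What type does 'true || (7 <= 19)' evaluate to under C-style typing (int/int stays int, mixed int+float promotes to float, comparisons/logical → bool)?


Operand types: bool || bool
Rule: logical operators take bool operands and yield bool
Result type: bool


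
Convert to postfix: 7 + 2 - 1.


Left to right (same or higher precedence on left)
Postfix: 7 2 + 1 -


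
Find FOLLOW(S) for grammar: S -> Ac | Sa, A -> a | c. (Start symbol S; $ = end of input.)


$ ∈ FOLLOW(S). For each A -> αBβ: add FIRST(β)\{ε} to FOLLOW(B); if β nullable, add FOLLOW(A).
FOLLOW(S) = {$, a}


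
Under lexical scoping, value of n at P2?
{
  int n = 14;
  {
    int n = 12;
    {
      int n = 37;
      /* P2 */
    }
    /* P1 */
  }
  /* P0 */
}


n declared in the same block as P2
n = 37


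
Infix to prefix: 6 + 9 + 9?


left-to-right (same/higher precedence on left): tree is (+ (+ 6 9) 9)
Prefix: + + 6 9 9


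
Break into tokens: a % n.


Scan left to right, longest-match per lexeme
Tokens: ID(a), OP(%), ID(n)


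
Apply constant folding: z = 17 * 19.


17 * 19 = 323 at compile time
Optimized: z = 323


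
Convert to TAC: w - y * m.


Break into single-operator statements:
t1 = y * m
t2 = w - t1


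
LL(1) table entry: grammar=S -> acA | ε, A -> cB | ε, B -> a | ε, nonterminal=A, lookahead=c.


For [A, c]: 'c' ∈ FIRST(cB)
Entry: A -> cB


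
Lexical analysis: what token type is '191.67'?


Pattern: digits with a decimal point
Type: FLOAT_LITERAL


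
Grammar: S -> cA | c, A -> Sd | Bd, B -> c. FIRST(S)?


Per alternative of S: FIRST(cA) = {c}; FIRST(c) = {c}
FIRST(S) = {c}


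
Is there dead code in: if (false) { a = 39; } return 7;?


condition is constant false, so the whole block is unreachable
Dead: 'if (false) { a = 39; }'


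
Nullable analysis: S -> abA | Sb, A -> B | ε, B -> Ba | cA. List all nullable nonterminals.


A nonterminal is nullable iff some alternative derives ε (directly, or every symbol in it is nullable)
Nullable: {A}


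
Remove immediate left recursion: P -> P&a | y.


Left-recursive alternatives: P&a; non-recursive: y
Introduce P': P -> yP', P' -> &aP' | ε


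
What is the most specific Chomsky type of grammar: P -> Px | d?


Left-linear: every RHS is a terminal or one nonterminal followed by a terminal
Classification: Type 3 (Regular)


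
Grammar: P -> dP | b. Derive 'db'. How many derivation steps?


Derivation: P => dP => db
Steps: 2


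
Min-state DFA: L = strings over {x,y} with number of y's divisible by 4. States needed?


Track (count of y) mod 4: states 0..3, accept at 0
Minimal DFA: 4 states


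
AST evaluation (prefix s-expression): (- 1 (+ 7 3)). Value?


Evaluate inner: (+ 7 3) = 10
Evaluate root: (- 1 10) = -9
Result: -9


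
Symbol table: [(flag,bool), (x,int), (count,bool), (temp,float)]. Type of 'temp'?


Lookup 'temp' → type float


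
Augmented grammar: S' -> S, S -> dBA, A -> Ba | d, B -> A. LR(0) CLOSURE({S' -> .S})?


Start: S' -> .S
For each item with dot before a nonterminal B, add B -> .γ for every B-production
Closure: [S' -> .S, S -> .dBA]


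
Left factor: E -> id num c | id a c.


Common prefix: 'id'
Factored: E -> id E', E' -> num c | a c


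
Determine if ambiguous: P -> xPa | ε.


balanced x^n…a^n: each string has a unique parse
Unambiguous


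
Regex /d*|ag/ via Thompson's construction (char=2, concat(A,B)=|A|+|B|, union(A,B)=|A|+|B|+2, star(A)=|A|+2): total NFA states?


Syntax tree has 3 char leaf(s), 1 union(s), 1 star(s)
chars contribute 3×2 = 6; each union adds +2; each star adds +2
Total: 6 + 2 + 2 = 10 states


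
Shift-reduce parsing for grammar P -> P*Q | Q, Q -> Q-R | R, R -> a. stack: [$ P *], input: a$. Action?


no handle ('P*' is not any RHS); shift 'a'
Action: shift


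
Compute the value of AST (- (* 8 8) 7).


Evaluate inner: (* 8 8) = 64
Evaluate root: (- 64 7) = 57
Result: 57


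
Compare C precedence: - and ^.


'-' is additive (level 9); '^' is bitwise XOR (level 4)
Higher level binds tighter
'-' has higher precedence than '^'


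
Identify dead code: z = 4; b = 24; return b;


z is assigned but never read
Dead: 'z = 4'


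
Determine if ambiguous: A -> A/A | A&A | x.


'x/x&x' has two parse trees (no precedence encoded between / and &)
Ambiguous


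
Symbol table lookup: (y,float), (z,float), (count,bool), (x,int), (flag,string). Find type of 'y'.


Lookup 'y' → type float


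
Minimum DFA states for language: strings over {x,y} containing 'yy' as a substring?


KMP-style automaton: 2 progress states + 1 absorbing accept = 3
Minimal DFA: 3 states


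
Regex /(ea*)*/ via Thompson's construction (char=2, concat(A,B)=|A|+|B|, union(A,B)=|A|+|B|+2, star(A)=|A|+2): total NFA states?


Syntax tree has 2 char leaf(s), 0 union(s), 2 star(s)
chars contribute 2×2 = 4; each union adds +2; each star adds +2
Total: 4 + 0 + 4 = 8 states


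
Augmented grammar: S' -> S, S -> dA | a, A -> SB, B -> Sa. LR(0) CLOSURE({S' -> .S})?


Start: S' -> .S
For each item with dot before a nonterminal B, add B -> .γ for every B-production
Closure: [S' -> .S, S -> .dA, S -> .a]


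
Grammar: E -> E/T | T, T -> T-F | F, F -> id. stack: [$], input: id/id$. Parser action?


no handle on stack; shift 'id'
Action: shift


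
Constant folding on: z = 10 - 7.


10 - 7 = 3 at compile time
Optimized: z = 3


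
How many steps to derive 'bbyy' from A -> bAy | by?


Derivation: A => bAy => bbyy
Steps: 2


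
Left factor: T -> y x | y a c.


Common prefix: 'y'
Factored: T -> y T', T' -> x | a c


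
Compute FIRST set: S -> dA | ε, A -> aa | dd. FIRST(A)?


Per alternative of A: FIRST(aa) = {a}; FIRST(dd) = {d}
FIRST(A) = {a, d}


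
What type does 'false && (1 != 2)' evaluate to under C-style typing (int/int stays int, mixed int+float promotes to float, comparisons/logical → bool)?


Operand types: bool && bool
Rule: logical operators take bool operands and yield bool
Result type: bool


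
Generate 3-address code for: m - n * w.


Break into single-operator statements:
t1 = n * w
t2 = m - t1


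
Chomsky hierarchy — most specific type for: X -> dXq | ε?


Single nonterminal LHS, but d^n q^n is not regular
Classification: Type 2 (Context-Free)


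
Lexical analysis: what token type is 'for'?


Pattern: reserved word
Type: KEYWORD


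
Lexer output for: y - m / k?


Scan left to right, longest-match per lexeme
Tokens: ID(y), OP(-), ID(m), OP(/), ID(k)


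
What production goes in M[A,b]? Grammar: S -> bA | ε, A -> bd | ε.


For [A, b]: 'b' ∈ FIRST(bd)
Entry: A -> bd


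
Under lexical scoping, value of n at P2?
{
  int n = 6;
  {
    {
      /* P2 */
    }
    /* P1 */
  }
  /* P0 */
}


P2's block does not declare n; resolves to the enclosing declaration at depth 0
n = 6


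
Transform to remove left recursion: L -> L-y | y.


Left-recursive alternatives: L-y; non-recursive: y
Introduce L': L -> yL', L' -> -yL' | ε


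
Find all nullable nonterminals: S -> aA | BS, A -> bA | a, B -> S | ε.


A nonterminal is nullable iff some alternative derives ε (directly, or every symbol in it is nullable)
Nullable: {B}


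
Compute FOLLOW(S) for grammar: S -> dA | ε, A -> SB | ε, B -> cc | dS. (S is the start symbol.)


$ ∈ FOLLOW(S). For each A -> αBβ: add FIRST(β)\{ε} to FOLLOW(B); if β nullable, add FOLLOW(A).
FOLLOW(S) = {$, c, d}


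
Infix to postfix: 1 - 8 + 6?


Left to right (same or higher precedence on left)
Postfix: 1 8 - 6 +


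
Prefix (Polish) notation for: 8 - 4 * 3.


'*' binds tighter: tree is (- 8 (* 4 3))
Prefix: - 8 * 4 3


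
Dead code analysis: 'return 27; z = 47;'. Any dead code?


statement follows a return and is unreachable
Dead: 'z = 47'


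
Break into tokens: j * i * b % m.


Scan left to right, longest-match per lexeme
Tokens: ID(j), OP(*), ID(i), OP(*), ID(b), OP(%), ID(m)


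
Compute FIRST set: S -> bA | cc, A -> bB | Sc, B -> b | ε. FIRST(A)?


Per alternative of A: FIRST(bB) = {b}; FIRST(Sc) = {b, c}
FIRST(A) = {b, c}


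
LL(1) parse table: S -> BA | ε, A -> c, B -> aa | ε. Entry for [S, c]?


For [S, c]: 'c' ∈ FIRST(BA)
Entry: S -> BA


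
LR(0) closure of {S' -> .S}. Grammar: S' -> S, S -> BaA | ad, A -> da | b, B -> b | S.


Start: S' -> .S
For each item with dot before a nonterminal B, add B -> .γ for every B-production
Closure: [S' -> .S, S -> .BaA, S -> .ad, B -> .b, B -> .S]


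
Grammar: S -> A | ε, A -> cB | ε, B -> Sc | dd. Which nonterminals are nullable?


A nonterminal is nullable iff some alternative derives ε (directly, or every symbol in it is nullable)
Nullable: {A, S}


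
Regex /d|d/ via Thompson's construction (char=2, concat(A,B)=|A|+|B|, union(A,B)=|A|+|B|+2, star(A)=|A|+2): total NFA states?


Syntax tree has 2 char leaf(s), 1 union(s), 0 star(s)
chars contribute 2×2 = 4; each union adds +2; each star adds +2
Total: 4 + 2 + 0 = 6 states


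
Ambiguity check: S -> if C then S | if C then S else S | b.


dangling else: 'if C then if C then b else b' parses two ways
Ambiguous


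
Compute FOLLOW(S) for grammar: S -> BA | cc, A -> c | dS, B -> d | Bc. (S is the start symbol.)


$ ∈ FOLLOW(S). For each A -> αBβ: add FIRST(β)\{ε} to FOLLOW(B); if β nullable, add FOLLOW(A).
FOLLOW(S) = {$}


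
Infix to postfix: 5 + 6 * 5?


* has higher precedence, evaluate 6*5 first
Postfix: 5 6 5 * +


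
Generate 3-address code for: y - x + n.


Break into single-operator statements:
t1 = y - x
t2 = t1 + n


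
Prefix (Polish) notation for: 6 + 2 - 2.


left-to-right (same/higher precedence on left): tree is (- (+ 6 2) 2)
Prefix: - + 6 2 2


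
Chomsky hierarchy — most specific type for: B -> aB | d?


Right-linear: every RHS is a terminal or a terminal followed by one nonterminal
Classification: Type 3 (Regular)


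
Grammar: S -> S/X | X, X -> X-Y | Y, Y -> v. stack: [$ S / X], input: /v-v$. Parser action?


handle 'S/X' on top; lookahead ∈ FOLLOW(S) = {/, $}
Action: reduce (S -> S/X)


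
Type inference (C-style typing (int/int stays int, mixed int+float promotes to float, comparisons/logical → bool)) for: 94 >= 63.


Operand types: int >= int
Rule: comparison yields bool
Result type: bool


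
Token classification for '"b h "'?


Pattern: double-quoted sequence
Type: STRING_LITERAL


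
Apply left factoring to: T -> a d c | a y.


Common prefix: 'a'
Factored: T -> a T', T' -> d c | y


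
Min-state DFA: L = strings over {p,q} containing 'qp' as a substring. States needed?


KMP-style automaton: 2 progress states + 1 absorbing accept = 3
Minimal DFA: 3 states


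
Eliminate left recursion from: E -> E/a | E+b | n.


Left-recursive alternatives: E/a, E+b; non-recursive: n
Introduce E': E -> nE', E' -> /aE' | +bE' | ε


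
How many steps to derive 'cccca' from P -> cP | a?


Derivation: P => cP => ccP => cccP => ccccP => cccca
Steps: 5


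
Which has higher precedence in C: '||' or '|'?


'|' is bitwise OR (level 3); '||' is logical OR (level 1)
Higher level binds tighter
'|' has higher precedence than '||'


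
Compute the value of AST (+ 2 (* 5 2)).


Evaluate inner: (* 5 2) = 10
Evaluate root: (+ 2 10) = 12
Result: 12


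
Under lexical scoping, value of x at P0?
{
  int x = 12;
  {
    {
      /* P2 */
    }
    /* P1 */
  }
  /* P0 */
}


x declared in the same block as P0
x = 12


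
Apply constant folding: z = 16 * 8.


16 * 8 = 128 at compile time
Optimized: z = 128


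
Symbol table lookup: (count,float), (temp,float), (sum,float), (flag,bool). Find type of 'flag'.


Lookup 'flag' → type bool


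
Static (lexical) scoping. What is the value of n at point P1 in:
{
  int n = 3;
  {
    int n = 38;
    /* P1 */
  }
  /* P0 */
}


n declared in the same block as P1
n = 38


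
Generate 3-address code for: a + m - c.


Break into single-operator statements:
t1 = a + m
t2 = t1 - c


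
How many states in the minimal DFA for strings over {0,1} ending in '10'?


Track the longest suffix of input matching a prefix of '10': 3 classes (prefixes of length 0..2)
Minimal DFA: 3 states


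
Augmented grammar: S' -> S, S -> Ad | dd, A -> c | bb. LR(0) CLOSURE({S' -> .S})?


Start: S' -> .S
For each item with dot before a nonterminal B, add B -> .γ for every B-production
Closure: [S' -> .S, S -> .Ad, S -> .dd, A -> .c, A -> .bb]


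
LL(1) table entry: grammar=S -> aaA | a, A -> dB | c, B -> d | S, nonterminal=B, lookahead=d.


For [B, d]: 'd' ∈ FIRST(d)
Entry: B -> d


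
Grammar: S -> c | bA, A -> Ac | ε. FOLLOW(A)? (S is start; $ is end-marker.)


$ ∈ FOLLOW(S). For each A -> αBβ: add FIRST(β)\{ε} to FOLLOW(B); if β nullable, add FOLLOW(A).
FOLLOW(A) = {$, c}


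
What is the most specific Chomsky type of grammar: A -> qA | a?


Right-linear: every RHS is a terminal or a terminal followed by one nonterminal
Classification: Type 3 (Regular)


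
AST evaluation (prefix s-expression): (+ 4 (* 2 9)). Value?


Evaluate inner: (* 2 9) = 18
Evaluate root: (+ 4 18) = 22
Result: 22


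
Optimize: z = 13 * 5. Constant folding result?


13 * 5 = 65 at compile time
Optimized: z = 65


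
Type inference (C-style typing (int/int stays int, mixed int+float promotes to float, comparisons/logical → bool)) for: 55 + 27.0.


Operand types: int + float
Rule: mixed int/float promotes to float; int/int stays int
Result type: float


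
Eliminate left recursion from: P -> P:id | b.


Left-recursive alternatives: P:id; non-recursive: b
Introduce P': P -> bP', P' -> :idP' | ε


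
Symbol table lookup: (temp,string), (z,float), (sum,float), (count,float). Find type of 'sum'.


Lookup 'sum' → type float


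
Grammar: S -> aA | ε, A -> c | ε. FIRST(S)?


Per alternative of S: FIRST(aA) = {a}; FIRST(ε) = {ε}
FIRST(S) = {a, ε}


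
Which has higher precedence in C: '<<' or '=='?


'<<' is shift (level 8); '==' is equality (level 6)
Higher level binds tighter
'<<' has higher precedence than '=='


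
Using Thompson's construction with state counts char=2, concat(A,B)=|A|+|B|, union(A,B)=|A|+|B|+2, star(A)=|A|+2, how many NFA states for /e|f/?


Syntax tree has 2 char leaf(s), 1 union(s), 0 star(s)
chars contribute 2×2 = 4; each union adds +2; each star adds +2
Total: 4 + 2 + 0 = 6 states


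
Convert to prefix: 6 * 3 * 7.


left-to-right (same/higher precedence on left): tree is (* (* 6 3) 7)
Prefix: * * 6 3 7


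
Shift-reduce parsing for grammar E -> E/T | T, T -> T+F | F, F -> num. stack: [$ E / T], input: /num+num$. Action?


handle 'E/T' on top; lookahead ∈ FOLLOW(E) = {/, $}
Action: reduce (E -> E/T)


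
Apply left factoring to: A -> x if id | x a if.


Common prefix: 'x'
Factored: A -> x A', A' -> if id | a if


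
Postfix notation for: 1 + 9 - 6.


Left to right (same or higher precedence on left)
Postfix: 1 9 + 6 -


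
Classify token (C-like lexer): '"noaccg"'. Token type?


Pattern: double-quoted sequence
Type: STRING_LITERAL


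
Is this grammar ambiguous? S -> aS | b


right-linear, alternatives start with distinct terminals 'a' vs 'b': unique leftmost derivation
Unambiguous


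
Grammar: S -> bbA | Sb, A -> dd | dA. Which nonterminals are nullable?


A nonterminal is nullable iff some alternative derives ε (directly, or every symbol in it is nullable)
Nullable: {}


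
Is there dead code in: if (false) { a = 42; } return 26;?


condition is constant false, so the whole block is unreachable
Dead: 'if (false) { a = 42; }'


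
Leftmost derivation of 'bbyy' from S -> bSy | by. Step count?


Derivation: S => bSy => bbyy
Steps: 2


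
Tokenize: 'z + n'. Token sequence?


Scan left to right, longest-match per lexeme
Tokens: ID(z), OP(+), ID(n)


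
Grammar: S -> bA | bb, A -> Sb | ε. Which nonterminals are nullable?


A nonterminal is nullable iff some alternative derives ε (directly, or every symbol in it is nullable)
Nullable: {A}


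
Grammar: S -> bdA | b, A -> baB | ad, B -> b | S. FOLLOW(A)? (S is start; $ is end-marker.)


$ ∈ FOLLOW(S). For each A -> αBβ: add FIRST(β)\{ε} to FOLLOW(B); if β nullable, add FOLLOW(A).
FOLLOW(A) = {$}


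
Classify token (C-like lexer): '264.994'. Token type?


Pattern: digits with a decimal point
Type: FLOAT_LITERAL


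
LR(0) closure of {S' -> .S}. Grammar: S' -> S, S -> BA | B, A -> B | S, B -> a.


Start: S' -> .S
For each item with dot before a nonterminal B, add B -> .γ for every B-production
Closure: [S' -> .S, S -> .BA, S -> .B, B -> .a]


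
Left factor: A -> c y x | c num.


Common prefix: 'c'
Factored: A -> c A', A' -> y x | num


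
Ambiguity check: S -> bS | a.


right-linear, alternatives start with distinct terminals 'b' vs 'a': unique leftmost derivation
Unambiguous


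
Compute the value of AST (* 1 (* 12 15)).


Evaluate inner: (* 12 15) = 180
Evaluate root: (* 1 180) = 180
Result: 180


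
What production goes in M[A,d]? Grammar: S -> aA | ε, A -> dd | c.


For [A, d]: 'd' ∈ FIRST(dd)
Entry: A -> dd


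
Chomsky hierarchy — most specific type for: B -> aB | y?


Right-linear: every RHS is a terminal or a terminal followed by one nonterminal
Classification: Type 3 (Regular)


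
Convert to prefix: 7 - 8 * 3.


'*' binds tighter: tree is (- 7 (* 8 3))
Prefix: - 7 * 8 3


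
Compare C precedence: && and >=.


'>=' is relational (level 7); '&&' is logical AND (level 2)
Higher level binds tighter
'>=' has higher precedence than '&&'


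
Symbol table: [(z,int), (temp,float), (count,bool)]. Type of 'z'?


Lookup 'z' → type int


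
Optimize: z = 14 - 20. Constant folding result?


14 - 20 = -6 at compile time
Optimized: z = -6


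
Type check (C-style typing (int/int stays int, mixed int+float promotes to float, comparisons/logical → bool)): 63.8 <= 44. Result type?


Operand types: float <= int
Rule: comparison yields bool
Result type: bool


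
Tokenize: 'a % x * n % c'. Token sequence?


Scan left to right, longest-match per lexeme
Tokens: ID(a), OP(%), ID(x), OP(*), ID(n), OP(%), ID(c)


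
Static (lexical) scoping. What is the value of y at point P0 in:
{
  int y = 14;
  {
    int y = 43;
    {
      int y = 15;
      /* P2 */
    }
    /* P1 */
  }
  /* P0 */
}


y declared in the same block as P0
y = 14


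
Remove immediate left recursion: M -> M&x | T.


Left-recursive alternatives: M&x; non-recursive: T
Introduce M': M -> TM', M' -> &xM' | ε


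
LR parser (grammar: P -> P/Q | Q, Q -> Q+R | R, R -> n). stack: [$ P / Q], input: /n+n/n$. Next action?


handle 'P/Q' on top; lookahead ∈ FOLLOW(P) = {/, $}
Action: reduce (P -> P/Q)


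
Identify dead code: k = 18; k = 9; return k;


first assignment to k is overwritten before any read
Dead: 'k = 18'


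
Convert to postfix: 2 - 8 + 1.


Left to right (same or higher precedence on left)
Postfix: 2 8 - 1 +


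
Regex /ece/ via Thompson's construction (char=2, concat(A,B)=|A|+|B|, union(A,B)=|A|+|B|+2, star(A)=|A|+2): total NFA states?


Syntax tree has 3 char leaf(s), 0 union(s), 0 star(s)
chars contribute 3×2 = 6; each union adds +2; each star adds +2
Total: 6 + 0 + 0 = 6 states


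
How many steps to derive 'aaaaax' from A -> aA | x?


Derivation: A => aA => aaA => aaaA => aaaaA => aaaaaA => aaaaax
Steps: 6


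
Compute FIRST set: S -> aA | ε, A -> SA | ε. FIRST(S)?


Per alternative of S: FIRST(aA) = {a}; FIRST(ε) = {ε}
FIRST(S) = {a, ε}


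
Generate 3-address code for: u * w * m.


Break into single-operator statements:
t1 = u * w
t2 = t1 * m


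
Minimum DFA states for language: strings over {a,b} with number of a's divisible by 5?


Track (count of a) mod 5: states 0..4, accept at 0
Minimal DFA: 5 states


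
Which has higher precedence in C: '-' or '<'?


'-' is additive (level 9); '<' is relational (level 7)
Higher level binds tighter
'-' has higher precedence than '<'


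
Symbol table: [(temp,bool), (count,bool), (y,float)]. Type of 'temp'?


Lookup 'temp' → type bool


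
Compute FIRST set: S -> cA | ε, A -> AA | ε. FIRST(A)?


Per alternative of A: FIRST(AA) = {ε}; FIRST(ε) = {ε}
FIRST(A) = {ε}


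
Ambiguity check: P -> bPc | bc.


balanced b^n…c^n: each string has a unique parse
Unambiguous


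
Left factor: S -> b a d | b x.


Common prefix: 'b'
Factored: S -> b S', S' -> a d | x


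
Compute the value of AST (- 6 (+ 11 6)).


Evaluate inner: (+ 11 6) = 17
Evaluate root: (- 6 17) = -11
Result: -11


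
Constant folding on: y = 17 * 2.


17 * 2 = 34 at compile time
Optimized: y = 34


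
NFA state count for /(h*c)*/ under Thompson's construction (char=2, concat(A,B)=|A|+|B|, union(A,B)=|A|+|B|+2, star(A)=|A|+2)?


Syntax tree has 2 char leaf(s), 0 union(s), 2 star(s)
chars contribute 2×2 = 4; each union adds +2; each star adds +2
Total: 4 + 0 + 4 = 8 states


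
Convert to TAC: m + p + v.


Break into single-operator statements:
t1 = m + p
t2 = t1 + v


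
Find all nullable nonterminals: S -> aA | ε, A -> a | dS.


A nonterminal is nullable iff some alternative derives ε (directly, or every symbol in it is nullable)
Nullable: {S}


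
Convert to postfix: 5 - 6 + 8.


Left to right (same or higher precedence on left)
Postfix: 5 6 - 8 +


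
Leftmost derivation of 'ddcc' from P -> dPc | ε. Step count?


Derivation: P => dPc => ddPcc => ddcc
Steps: 3


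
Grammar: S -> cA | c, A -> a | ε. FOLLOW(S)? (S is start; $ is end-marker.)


$ ∈ FOLLOW(S). For each A -> αBβ: add FIRST(β)\{ε} to FOLLOW(B); if β nullable, add FOLLOW(A).
FOLLOW(S) = {$}


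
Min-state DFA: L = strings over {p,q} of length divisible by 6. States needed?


Track length mod 6: states 0..5, accept at 0
Minimal DFA: 6 states


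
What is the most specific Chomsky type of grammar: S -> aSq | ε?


Single nonterminal LHS, but a^n q^n is not regular
Classification: Type 2 (Context-Free)


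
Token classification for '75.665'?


Pattern: digits with a decimal point
Type: FLOAT_LITERAL


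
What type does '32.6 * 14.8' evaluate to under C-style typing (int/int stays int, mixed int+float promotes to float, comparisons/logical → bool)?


Operand types: float * float
Rule: mixed int/float promotes to float; int/int stays int
Result type: float


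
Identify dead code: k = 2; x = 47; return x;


k is assigned but never read
Dead: 'k = 2'


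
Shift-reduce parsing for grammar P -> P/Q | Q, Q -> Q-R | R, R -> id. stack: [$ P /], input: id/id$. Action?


no handle ('P/' is not any RHS); shift 'id'
Action: shift


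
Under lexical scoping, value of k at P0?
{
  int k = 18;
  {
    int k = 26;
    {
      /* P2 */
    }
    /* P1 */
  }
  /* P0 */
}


k declared in the same block as P0
k = 18


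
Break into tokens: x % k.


Scan left to right, longest-match per lexeme
Tokens: ID(x), OP(%), ID(k)


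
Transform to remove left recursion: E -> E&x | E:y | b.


Left-recursive alternatives: E&x, E:y; non-recursive: b
Introduce E': E -> bE', E' -> &xE' | :yE' | ε


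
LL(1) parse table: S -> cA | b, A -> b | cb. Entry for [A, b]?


For [A, b]: 'b' ∈ FIRST(b)
Entry: A -> b


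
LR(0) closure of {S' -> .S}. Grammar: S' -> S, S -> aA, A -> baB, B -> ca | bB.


Start: S' -> .S
For each item with dot before a nonterminal B, add B -> .γ for every B-production
Closure: [S' -> .S, S -> .aA]


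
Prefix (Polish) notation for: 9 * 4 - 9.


left-to-right (same/higher precedence on left): tree is (- (* 9 4) 9)
Prefix: - * 9 4 9


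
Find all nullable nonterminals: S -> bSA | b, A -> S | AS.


A nonterminal is nullable iff some alternative derives ε (directly, or every symbol in it is nullable)
Nullable: {}


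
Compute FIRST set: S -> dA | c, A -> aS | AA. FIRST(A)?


Per alternative of A: FIRST(aS) = {a}; FIRST(AA) = {a}
FIRST(A) = {a}


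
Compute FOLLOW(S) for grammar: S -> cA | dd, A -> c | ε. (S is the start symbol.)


$ ∈ FOLLOW(S). For each A -> αBβ: add FIRST(β)\{ε} to FOLLOW(B); if β nullable, add FOLLOW(A).
FOLLOW(S) = {$}


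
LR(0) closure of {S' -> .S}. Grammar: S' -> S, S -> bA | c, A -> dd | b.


Start: S' -> .S
For each item with dot before a nonterminal B, add B -> .γ for every B-production
Closure: [S' -> .S, S -> .bA, S -> .c]


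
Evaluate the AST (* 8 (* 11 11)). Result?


Evaluate inner: (* 11 11) = 121
Evaluate root: (* 8 121) = 968
Result: 968


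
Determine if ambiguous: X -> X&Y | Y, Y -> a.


precedence layered via separate nonterminal Y: deterministic
Unambiguous


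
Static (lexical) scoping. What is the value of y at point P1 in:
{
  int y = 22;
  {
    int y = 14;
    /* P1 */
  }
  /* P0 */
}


y declared in the same block as P1
y = 14


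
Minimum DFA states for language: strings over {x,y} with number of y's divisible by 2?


Track (count of y) mod 2: states 0..1, accept at 0
Minimal DFA: 2 states


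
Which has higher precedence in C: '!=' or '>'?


'>' is relational (level 7); '!=' is equality (level 6)
Higher level binds tighter
'>' has higher precedence than '!='


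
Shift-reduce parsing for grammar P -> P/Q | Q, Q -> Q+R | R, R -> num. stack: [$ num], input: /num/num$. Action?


'num' on top is the handle for R -> num
Action: reduce (R -> num)


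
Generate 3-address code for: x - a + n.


Break into single-operator statements:
t1 = x - a
t2 = t1 + n


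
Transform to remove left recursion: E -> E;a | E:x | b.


Left-recursive alternatives: E;a, E:x; non-recursive: b
Introduce E': E -> bE', E' -> ;aE' | :xE' | ε


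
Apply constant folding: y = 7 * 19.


7 * 19 = 133 at compile time
Optimized: y = 133


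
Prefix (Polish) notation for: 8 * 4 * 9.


left-to-right (same/higher precedence on left): tree is (* (* 8 4) 9)
Prefix: * * 8 4 9
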